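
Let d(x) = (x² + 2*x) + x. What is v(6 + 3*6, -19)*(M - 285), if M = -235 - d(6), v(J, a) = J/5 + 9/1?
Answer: -39606/5 ≈ -7921.2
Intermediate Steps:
v(J, a) = 9 + J/5 (v(J, a) = J*(⅕) + 9*1 = J/5 + 9 = 9 + J/5)
d(x) = x² + 3*x
M = -289 (M = -235 - 6*(3 + 6) = -235 - 6*9 = -235 - 1*54 = -235 - 54 = -289)
v(6 + 3*6, -19)*(M - 285) = (9 + (6 + 3*6)/5)*(-289 - 285) = (9 + (6 + 18)/5)*(-574) = (9 + (⅕)*24)*(-574) = (9 + 24/5)*(-574) = (69/5)*(-574) = -39606/5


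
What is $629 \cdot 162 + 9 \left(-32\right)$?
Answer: $101610$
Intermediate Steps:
$629 \cdot 162 + 9 \left(-32\right) = 101898 - 288 = 101610$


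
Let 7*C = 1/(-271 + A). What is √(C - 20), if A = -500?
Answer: I*√582557577/5397 ≈ 4.4722*I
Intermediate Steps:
C = -1/5397 (C = 1/(7*(-271 - 500)) = (⅐)/(-771) = (⅐)*(-1/771) = -1/5397 ≈ -0.00018529)
√(C - 20) = √(-1/5397 - 20) = √(-107941/5397) = I*√582557577/5397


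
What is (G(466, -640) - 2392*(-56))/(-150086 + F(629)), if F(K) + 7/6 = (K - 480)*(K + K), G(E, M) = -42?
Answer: 803460/224129 ≈ 3.5848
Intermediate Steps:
F(K) = -7/6 + 2*K*(-480 + K) (F(K) = -7/6 + (K - 480)*(K + K) = -7/6 + (-480 + K)*(2*K) = -7/6 + 2*K*(-480 + K))
(G(466, -640) - 2392*(-56))/(-150086 + F(629)) = (-42 - 2392*(-56))/(-150086 + (-7/6 - 960*629 + 2*629²)) = (-42 + 133952)/(-150086 + (-7/6 - 603840 + 2*395641)) = 133910/(-150086 + (-7/6 - 603840 + 791282)) = 133910/(-150086 + 1124645/6) = 133910/(224129/6) = 133910*(6/224129) = 803460/224129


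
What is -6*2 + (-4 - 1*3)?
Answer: -19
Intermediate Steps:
-6*2 + (-4 - 1*3) = -12 + (-4 - 3) = -12 - 7 = -19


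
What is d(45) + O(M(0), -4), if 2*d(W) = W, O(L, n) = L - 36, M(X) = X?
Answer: -27/2 ≈ -13.500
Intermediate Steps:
O(L, n) = -36 + L
d(W) = W/2
d(45) + O(M(0), -4) = (½)*45 + (-36 + 0) = 45/2 - 36 = -27/2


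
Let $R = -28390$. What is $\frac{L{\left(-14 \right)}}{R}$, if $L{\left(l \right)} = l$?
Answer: $\frac{7}{14195} \approx 0.00049313$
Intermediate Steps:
$\frac{L{\left(-14 \right)}}{R} = - \frac{14}{-28390} = \left(-14\right) \left(- \frac{1}{28390}\right) = \frac{7}{14195}$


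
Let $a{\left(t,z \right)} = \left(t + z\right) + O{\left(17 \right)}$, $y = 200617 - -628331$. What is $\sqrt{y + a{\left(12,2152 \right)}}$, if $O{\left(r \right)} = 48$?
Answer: $2 \sqrt{207790} \approx 911.68$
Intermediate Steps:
$y = 828948$ ($y = 200617 + 628331 = 828948$)
$a{\left(t,z \right)} = 48 + t + z$ ($a{\left(t,z \right)} = \left(t + z\right) + 48 = 48 + t + z$)
$\sqrt{y + a{\left(12,2152 \right)}} = \sqrt{828948 + \left(48 + 12 + 2152\right)} = \sqrt{828948 + 2212} = \sqrt{831160} = 2 \sqrt{207790}$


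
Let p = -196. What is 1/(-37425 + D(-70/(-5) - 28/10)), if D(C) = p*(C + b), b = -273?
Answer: 5/69439 ≈ 7.2006e-5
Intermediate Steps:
D(C) = 53508 - 196*C (D(C) = -196*(C - 273) = -196*(-273 + C) = 53508 - 196*C)
1/(-37425 + D(-70/(-5) - 28/10)) = 1/(-37425 + (53508 - 196*(-70/(-5) - 28/10))) = 1/(-37425 + (53508 - 196*(-70*(-⅕) - 28*⅒))) = 1/(-37425 + (53508 - 196*(14 - 14/5))) = 1/(-37425 + (53508 - 196*56/5)) = 1/(-37425 + (53508 - 10976/5)) = 1/(-37425 + 256564/5) = 1/(69439/5) = 5/69439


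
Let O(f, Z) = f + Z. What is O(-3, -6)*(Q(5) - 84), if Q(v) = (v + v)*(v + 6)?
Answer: -234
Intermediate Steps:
O(f, Z) = Z + f
Q(v) = 2*v*(6 + v) (Q(v) = (2*v)*(6 + v) = 2*v*(6 + v))
O(-3, -6)*(Q(5) - 84) = (-6 - 3)*(2*5*(6 + 5) - 84) = -9*(2*5*11 - 84) = -9*(110 - 84) = -9*26 = -234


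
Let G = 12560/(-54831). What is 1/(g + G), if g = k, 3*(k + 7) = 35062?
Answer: 54831/640431797 ≈ 8.5616e-5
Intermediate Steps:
k = 35041/3 (k = -7 + (⅓)*35062 = -7 + 35062/3 = 35041/3 ≈ 11680.)
g = 35041/3 ≈ 11680.
G = -12560/54831 (G = 12560*(-1/54831) = -12560/54831 ≈ -0.22907)
1/(g + G) = 1/(35041/3 - 12560/54831) = 1/(640431797/54831) = 54831/640431797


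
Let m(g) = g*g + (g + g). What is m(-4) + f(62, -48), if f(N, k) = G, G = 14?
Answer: 22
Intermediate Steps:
f(N, k) = 14
m(g) = g² + 2*g
m(-4) + f(62, -48) = -4*(2 - 4) + 14 = -4*(-2) + 14 = 8 + 14 = 22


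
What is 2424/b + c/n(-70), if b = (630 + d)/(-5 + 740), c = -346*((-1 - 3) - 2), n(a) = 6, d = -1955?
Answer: -264638/265 ≈ -998.63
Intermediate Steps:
c = 2076 (c = -346*(-4 - 2) = -346*(-6) = 2076)
b = -265/147 (b = (630 - 1955)/(-5 + 740) = -1325/735 = -1325*1/735 = -265/147 ≈ -1.8027)
2424/b + c/n(-70) = 2424/(-265/147) + 2076/6 = 2424*(-147/265) + 2076*(⅙) = -356328/265 + 346 = -264638/265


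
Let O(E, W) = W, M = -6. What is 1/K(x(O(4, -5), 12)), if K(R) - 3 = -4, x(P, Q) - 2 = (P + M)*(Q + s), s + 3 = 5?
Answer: -1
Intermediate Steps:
s = 2 (s = -3 + 5 = 2)
x(P, Q) = 2 + (-6 + P)*(2 + Q) (x(P, Q) = 2 + (P - 6)*(Q + 2) = 2 + (-6 + P)*(2 + Q))
K(R) = -1 (K(R) = 3 - 4 = -1)
1/K(x(O(4, -5), 12)) = 1/(-1) = -1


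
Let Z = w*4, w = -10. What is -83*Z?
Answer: 3320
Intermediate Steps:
Z = -40 (Z = -10*4 = -40)
-83*Z = -83*(-40) = 3320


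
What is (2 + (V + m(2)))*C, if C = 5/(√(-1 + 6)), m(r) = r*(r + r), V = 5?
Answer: 15*√5 ≈ 33.541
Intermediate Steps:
m(r) = 2*r² (m(r) = r*(2*r) = 2*r²)
C = √5 (C = 5/(√5) = 5*(√5/5) = √5 ≈ 2.2361)
(2 + (V + m(2)))*C = (2 + (5 + 2*2²))*√5 = (2 + (5 + 2*4))*√5 = (2 + (5 + 8))*√5 = (2 + 13)*√5 = 15*√5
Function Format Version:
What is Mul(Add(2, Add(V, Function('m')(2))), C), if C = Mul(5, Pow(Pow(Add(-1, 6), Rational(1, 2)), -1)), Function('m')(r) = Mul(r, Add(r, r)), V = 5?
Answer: Mul(15, Pow(5, Rational(1, 2))) ≈ 33.541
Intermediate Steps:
Function('m')(r) = Mul(2, Pow(r, 2)) (Function('m')(r) = Mul(r, Mul(2, r)) = Mul(2, Pow(r, 2)))
C = Pow(5, Rational(1, 2)) (C = Mul(5, Pow(Pow(5, Rational(1, 2)), -1)) = Mul(5, Mul(Rational(1, 5), Pow(5, Rational(1, 2)))) = Pow(5, Rational(1, 2)) ≈ 2.2361)
Mul(Add(2, Add(V, Function('m')(2))), C) = Mul(Add(2, Add(5, Mul(2, Pow(2, 2)))), Pow(5, Rational(1, 2))) = Mul(Add(2, Add(5, Mul(2, 4))), Pow(5, Rational(1, 2))) = Mul(Add(2, Add(5, 8)), Pow(5, Rational(1, 2))) = Mul(Add(2, 13), Pow(5, Rational(1, 2))) = Mul(15, Pow(5, Rational(1, 2)))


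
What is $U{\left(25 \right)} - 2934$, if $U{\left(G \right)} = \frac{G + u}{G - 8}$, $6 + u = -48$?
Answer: $- \frac{49907}{17} \approx -2935.7$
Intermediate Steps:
$u = -54$ ($u = -6 - 48 = -54$)
$U{\left(G \right)} = \frac{-54 + G}{-8 + G}$ ($U{\left(G \right)} = \frac{G - 54}{G - 8} = \frac{-54 + G}{-8 + G}$)
$U{\left(25 \right)} - 2934 = \frac{-54 + 25}{-8 + 25} - 2934 = \frac{1}{17} \left(-29\right) - 2934 = - \frac{29}{17} - 2934 = - \frac{49907}{17}$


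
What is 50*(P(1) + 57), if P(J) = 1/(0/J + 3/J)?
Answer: 8600/3 ≈ 2866.7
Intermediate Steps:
P(J) = J/3 (P(J) = 1/(0 + 3/J) = 1/(3/J) = J/3)
50*(P(1) + 57) = 50*((⅓)*1 + 57) = 50*(⅓ + 57) = 50*(172/3) = 8600/3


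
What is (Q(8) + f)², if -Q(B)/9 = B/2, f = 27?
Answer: 81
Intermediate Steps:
Q(B) = -9*B/2
(Q(8) + f)² = (-9/2*8 + 27)² = (-36 + 27)² = (-9)² = 81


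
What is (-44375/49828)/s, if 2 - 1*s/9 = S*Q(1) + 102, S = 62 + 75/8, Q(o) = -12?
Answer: -44375/339253938 ≈ -0.00013080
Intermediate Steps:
S = 571/8 (S = 62 + 75*(⅛) = 62 + 75/8 = 571/8 ≈ 71.375)
s = 13617/2 (s = 18 - 9*((571/8)*(-12) + 102) = 18 - 9*(-1713/2 + 102) = 18 - 9*(-1509/2) = 18 + 13581/2 = 13617/2 ≈ 6808.5)
(-44375/49828)/s = (-44375/49828)/(13617/2) = -44375*1/49828*(2/13617) = -44375/49828*2/13617 = -44375/339253938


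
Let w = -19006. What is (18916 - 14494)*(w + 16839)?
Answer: -9582474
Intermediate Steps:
(18916 - 14494)*(w + 16839) = (18916 - 14494)*(-19006 + 16839) = 4422*(-2167) = -9582474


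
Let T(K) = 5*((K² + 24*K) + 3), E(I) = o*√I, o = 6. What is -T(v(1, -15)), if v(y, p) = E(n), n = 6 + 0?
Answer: -1095 - 720*√6 ≈ -2858.6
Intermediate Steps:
n = 6
E(I) = 6*√I
v(y, p) = 6*√6
T(K) = 15 + 5*K² + 120*K (T(K) = 5*(3 + K² + 24*K) = 15 + 5*K² + 120*K)
-T(v(1, -15)) = -(15 + 5*(6*√6)² + 120*(6*√6)) = -(15 + 5*216 + 720*√6) = -(15 + 1080 + 720*√6) = -(1095 + 720*√6) = -1095 - 720*√6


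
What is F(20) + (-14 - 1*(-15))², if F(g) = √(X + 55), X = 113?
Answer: 1 + 2*√42 ≈ 13.961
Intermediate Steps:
F(g) = 2*√42 (F(g) = √(113 + 55) = √168 = 2*√42)
F(20) + (-14 - 1*(-15))² = 2*√42 + (-14 - 1*(-15))² = 2*√42 + (-14 + 15)² = 2*√42 + 1² = 2*√42 + 1 = 1 + 2*√42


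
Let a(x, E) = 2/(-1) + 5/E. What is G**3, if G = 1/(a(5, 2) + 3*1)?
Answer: 8/343 ≈ 0.023324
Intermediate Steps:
a(x, E) = -2 + 5/E (a(x, E) = 2*(-1) + 5/E = -2 + 5/E)
G = 2/7 (G = 1/((-2 + 5/2) + 3*1) = 1/((-2 + 5*(1/2)) + 3) = 1/((-2 + 5/2) + 3) = 1/(1/2 + 3) = 1/(7/2) = 2/7 ≈ 0.28571)
G**3 = (2/7)**3 = 8/343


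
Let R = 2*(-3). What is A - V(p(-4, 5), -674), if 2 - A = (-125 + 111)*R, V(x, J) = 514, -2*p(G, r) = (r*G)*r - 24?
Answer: -596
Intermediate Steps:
p(G, r) = 12 - G*r²/2 (p(G, r) = -((r*G)*r - 24)/2 = -((G*r)*r - 24)/2 = -(G*r² - 24)/2 = -(-24 + G*r²)/2 = 12 - G*r²/2)
R = -6
A = -82 (A = 2 - (-125 + 111)*(-6) = 2 - (-14)*(-6) = 2 - 1*84 = 2 - 84 = -82)
A - V(p(-4, 5), -674) = -82 - 1*514 = -82 - 514 = -596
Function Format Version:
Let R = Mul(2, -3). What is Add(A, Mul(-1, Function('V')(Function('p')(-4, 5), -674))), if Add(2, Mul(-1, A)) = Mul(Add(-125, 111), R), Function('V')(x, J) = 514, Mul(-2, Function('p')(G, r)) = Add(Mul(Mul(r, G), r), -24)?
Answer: -596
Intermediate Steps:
Function('p')(G, r) = Add(12, Mul(Rational(-1, 2), G, Pow(r, 2))) (Function('p')(G, r) = Mul(Rational(-1, 2), Add(Mul(Mul(r, G), r), -24)) = Mul(Rational(-1, 2), Add(Mul(Mul(G, r), r), -24)) = Mul(Rational(-1, 2), Add(Mul(G, Pow(r, 2)), -24)) = Mul(Rational(-1, 2), Add(-24, Mul(G, Pow(r, 2)))) = Add(12, Mul(Rational(-1, 2), G, Pow(r, 2))))
R = -6
A = -82 (A = Add(2, Mul(-1, Mul(Add(-125, 111), -6))) = Add(2, Mul(-1, Mul(-14, -6))) = Add(2, Mul(-1, 84)) = Add(2, -84) = -82)
Add(A, Mul(-1, Function('V')(Function('p')(-4, 5), -674))) = Add(-82, Mul(-1, 514)) = Add(-82, -514) = -596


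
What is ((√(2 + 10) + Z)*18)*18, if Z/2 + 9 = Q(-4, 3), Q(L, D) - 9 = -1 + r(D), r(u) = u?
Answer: 1296 + 648*√3 ≈ 2418.4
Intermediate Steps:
Q(L, D) = 8 + D (Q(L, D) = 9 + (-1 + D) = 8 + D)
Z = 4 (Z = -18 + 2*(8 + 3) = -18 + 2*11 = -18 + 22 = 4)
((√(2 + 10) + Z)*18)*18 = ((√(2 + 10) + 4)*18)*18 = ((√12 + 4)*18)*18 = ((2*√3 + 4)*18)*18 = ((4 + 2*√3)*18)*18 = (72 + 36*√3)*18 = 1296 + 648*√3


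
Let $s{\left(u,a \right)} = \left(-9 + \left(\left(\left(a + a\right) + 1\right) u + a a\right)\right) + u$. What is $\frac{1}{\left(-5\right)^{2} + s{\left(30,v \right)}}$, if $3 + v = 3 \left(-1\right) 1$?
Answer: $- \frac{1}{248} \approx -0.0040323$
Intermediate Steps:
$v = -6$ ($v = -3 + 3 \left(-1\right) 1 = -3 - 3 = -6$)
$s{\left(u,a \right)} = -9 + u + a^{2} + u \left(1 + 2 a\right)$ ($s{\left(u,a \right)} = \left(-9 + \left(\left(2 a + 1\right) u + a^{2}\right)\right) + u = \left(-9 + \left(\left(1 + 2 a\right) u + a^{2}\right)\right) + u = \left(-9 + \left(u \left(1 + 2 a\right) + a^{2}\right)\right) + u = \left(-9 + \left(a^{2} + u \left(1 + 2 a\right)\right)\right) + u = \left(-9 + a^{2} + u \left(1 + 2 a\right)\right) + u = -9 + u + a^{2} + u \left(1 + 2 a\right)$)
$\frac{1}{\left(-5\right)^{2} + s{\left(30,v \right)}} = \frac{1}{\left(-5\right)^{2} + \left(-9 + \left(-6\right)^{2} + 2 \cdot 30 + 2 \left(-6\right) 30\right)} = \frac{1}{25 + \left(-9 + 36 + 60 - 360\right)} = \frac{1}{25 - 273} = \frac{1}{-248} = - \frac{1}{248}$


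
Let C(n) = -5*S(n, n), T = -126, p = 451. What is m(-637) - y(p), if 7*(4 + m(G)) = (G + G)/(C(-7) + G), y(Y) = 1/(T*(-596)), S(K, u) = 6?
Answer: -186689323/50089032 ≈ -3.7271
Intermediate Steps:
C(n) = -30 (C(n) = -5*6 = -30)
y(Y) = 1/75096 (y(Y) = 1/(-126*(-596)) = -1/126*(-1/596) = 1/75096)
m(G) = -4 + 2*G/(7*(-30 + G)) (m(G) = -4 + ((G + G)/(-30 + G))/7 = -4 + ((2*G)/(-30 + G))/7 = -4 + (2*G/(-30 + G))/7 = -4 + 2*G/(7*(-30 + G)))
m(-637) - y(p) = 2*(420 - 13*(-637))/(7*(-30 - 637)) - 1*1/75096 = (2/7)*(420 + 8281)/(-667) - 1/75096 = (2/7)*(-1/667)*8701 - 1/75096 = -2486/667 - 1/75096 = -186689323/50089032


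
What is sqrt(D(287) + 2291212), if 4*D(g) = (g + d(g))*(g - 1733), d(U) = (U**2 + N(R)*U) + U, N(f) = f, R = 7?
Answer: 2*I*sqrt(7104734) ≈ 5330.9*I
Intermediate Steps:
d(U) = U**2 + 8*U (d(U) = (U**2 + 7*U) + U = U**2 + 8*U)
D(g) = (-1733 + g)*(g + g*(8 + g))/4 (D(g) = ((g + g*(8 + g))*(g - 1733))/4 = ((g + g*(8 + g))*(-1733 + g))/4 = ((-1733 + g)*(g + g*(8 + g)))/4 = (-1733 + g)*(g + g*(8 + g))/4)
sqrt(D(287) + 2291212) = sqrt((1/4)*287*(-15597 + 287**2 - 1724*287) + 2291212) = sqrt((1/4)*287*(-15597 + 82369 - 494788) + 2291212) = sqrt((1/4)*287*(-428016) + 2291212) = sqrt(-30710148 + 2291212) = sqrt(-28418936) = 2*I*sqrt(7104734)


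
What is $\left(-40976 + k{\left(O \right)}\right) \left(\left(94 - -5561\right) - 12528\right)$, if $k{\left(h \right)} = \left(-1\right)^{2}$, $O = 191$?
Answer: $281621175$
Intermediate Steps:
$k{\left(h \right)} = 1$
$\left(-40976 + k{\left(O \right)}\right) \left(\left(94 - -5561\right) - 12528\right) = \left(-40976 + 1\right) \left(\left(94 - -5561\right) - 12528\right) = - 40975 \left(\left(94 + 5561\right) - 12528\right) = - 40975 \left(5655 - 12528\right) = \left(-40975\right) \left(-6873\right) = 281621175$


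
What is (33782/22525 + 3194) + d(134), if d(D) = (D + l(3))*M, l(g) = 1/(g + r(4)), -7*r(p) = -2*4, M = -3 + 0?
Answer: 1824310853/653225 ≈ 2792.8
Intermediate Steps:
M = -3
r(p) = 8/7 (r(p) = -(-2)*4/7 = -1/7*(-8) = 8/7)
l(g) = 1/(8/7 + g) (l(g) = 1/(g + 8/7) = 1/(8/7 + g))
d(D) = -21/29 - 3*D (d(D) = (D + 7/(8 + 7*3))*(-3) = (D + 7/(8 + 21))*(-3) = (D + 7/29)*(-3) = (7/29 + D)*(-3) = -21/29 - 3*D)
(33782/22525 + 3194) + d(134) = (33782/22525 + 3194) + (-21/29 - 3*134) = (33782*(1/22525) + 3194) + (-21/29 - 402) = (33782/22525 + 3194) - 11679/29 = 71978632/22525 - 11679/29 = 1824310853/653225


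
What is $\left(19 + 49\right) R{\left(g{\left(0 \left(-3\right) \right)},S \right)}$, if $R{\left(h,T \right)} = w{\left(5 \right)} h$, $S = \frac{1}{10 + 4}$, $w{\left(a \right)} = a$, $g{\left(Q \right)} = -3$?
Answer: $-1020$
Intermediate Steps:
$S = \frac{1}{14} \approx 0.071429$
$R{\left(h,T \right)} = 5 h$
$\left(19 + 49\right) R{\left(g{\left(0 \left(-3\right) \right)},S \right)} = \left(19 + 49\right) 5 \left(-3\right) = 68 \left(-15\right) = -1020$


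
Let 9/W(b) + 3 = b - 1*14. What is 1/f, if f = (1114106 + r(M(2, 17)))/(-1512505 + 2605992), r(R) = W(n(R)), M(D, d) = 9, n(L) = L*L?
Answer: 69983168/71302793 ≈ 0.98149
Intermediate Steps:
n(L) = L²
W(b) = 9/(-17 + b) (W(b) = 9/(-3 + (b - 1*14)) = 9/(-3 + (b - 14)) = 9/(-3 + (-14 + b)) = 9/(-17 + b))
r(R) = 9/(-17 + R²)
f = 71302793/69983168 (f = (1114106 + 9/(-17 + 9²))/(-1512505 + 2605992) = (1114106 + 9/(-17 + 81))/1093487 = (1114106 + 9/64)*(1/1093487) = (71302793/64)*(1/1093487) = 71302793/69983168 ≈ 1.0189)
1/f = 1/(71302793/69983168) = 69983168/71302793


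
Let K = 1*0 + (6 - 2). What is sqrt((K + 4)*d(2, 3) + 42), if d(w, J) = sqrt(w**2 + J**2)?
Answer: sqrt(42 + 8*sqrt(13)) ≈ 8.4169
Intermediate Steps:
d(w, J) = sqrt(J**2 + w**2)
K = 4 (K = 0 + 4 = 4)
sqrt((K + 4)*d(2, 3) + 42) = sqrt((4 + 4)*sqrt(3**2 + 2**2) + 42) = sqrt(8*sqrt(9 + 4) + 42) = sqrt(8*sqrt(13) + 42) = sqrt(42 + 8*sqrt(13))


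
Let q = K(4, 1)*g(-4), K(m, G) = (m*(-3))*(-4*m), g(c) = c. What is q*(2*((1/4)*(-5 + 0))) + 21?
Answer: 1941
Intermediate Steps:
K(m, G) = 12*m**2 (K(m, G) = (-3*m)*(-4*m) = 12*m**2)
q = -768 (q = (12*4**2)*(-4) = (12*16)*(-4) = 192*(-4) = -768)
q*(2*((1/4)*(-5 + 0))) + 21 = -1536*(1/4)*(-5 + 0) + 21 = -1536*(1*(1/4))*(-5) + 21 = -1536*(1/4)*(-5) + 21 = -1536*(-5)/4 + 21 = -768*(-5/2) + 21 = 1920 + 21 = 1941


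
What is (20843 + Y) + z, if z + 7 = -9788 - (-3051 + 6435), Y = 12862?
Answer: 20526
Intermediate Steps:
z = -13179 (z = -7 + (-9788 - (-3051 + 6435)) = -7 + (-9788 - 1*3384) = -7 + (-9788 - 3384) = -7 - 13172 = -13179)
(20843 + Y) + z = (20843 + 12862) - 13179 = 33705 - 13179 = 20526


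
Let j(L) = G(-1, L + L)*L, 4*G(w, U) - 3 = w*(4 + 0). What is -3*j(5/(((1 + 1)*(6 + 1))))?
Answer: 15/56 ≈ 0.26786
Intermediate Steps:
G(w, U) = 3/4 + w (G(w, U) = 3/4 + (w*(4 + 0))/4 = 3/4 + (w*4)/4 = 3/4 + (4*w)/4 = 3/4 + w)
j(L) = -L/4 (j(L) = (3/4 - 1)*L = -L/4)
-3*j(5/(((1 + 1)*(6 + 1)))) = -(-3)*5/(((1 + 1)*(6 + 1)))/4 = -(-3)*5/((2*7))/4 = -(-3)*5/14/4 = -(-3)*5*(1/14)/4 = -(-3)*5/(4*14) = -3*(-5/56) = 15/56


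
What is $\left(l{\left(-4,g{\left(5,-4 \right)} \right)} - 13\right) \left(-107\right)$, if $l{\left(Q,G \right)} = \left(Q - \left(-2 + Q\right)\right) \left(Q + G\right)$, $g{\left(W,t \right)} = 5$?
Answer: $1177$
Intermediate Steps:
$l{\left(Q,G \right)} = 2 G + 2 Q$ ($l{\left(Q,G \right)} = 2 \left(G + Q\right) = 2 G + 2 Q$)
$\left(l{\left(-4,g{\left(5,-4 \right)} \right)} - 13\right) \left(-107\right) = \left(\left(2 \cdot 5 + 2 \left(-4\right)\right) - 13\right) \left(-107\right) = \left(\left(10 - 8\right) - 13\right) \left(-107\right) = \left(2 - 13\right) \left(-107\right) = \left(-11\right) \left(-107\right) = 1177$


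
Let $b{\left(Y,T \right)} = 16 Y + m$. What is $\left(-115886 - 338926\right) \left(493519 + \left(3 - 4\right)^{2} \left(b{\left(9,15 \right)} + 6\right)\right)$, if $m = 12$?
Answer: $-224532042972$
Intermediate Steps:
$b{\left(Y,T \right)} = 12 + 16 Y$ ($b{\left(Y,T \right)} = 16 Y + 12 = 12 + 16 Y$)
$\left(-115886 - 338926\right) \left(493519 + \left(3 - 4\right)^{2} \left(b{\left(9,15 \right)} + 6\right)\right) = \left(-115886 - 338926\right) \left(493519 + \left(3 - 4\right)^{2} \left(\left(12 + 16 \cdot 9\right) + 6\right)\right) = \left(-115886 - 338926\right) \left(493519 + \left(-1\right)^{2} \left(\left(12 + 144\right) + 6\right)\right) = \left(-115886 - 338926\right) \left(493519 + 1 \left(156 + 6\right)\right) = - 454812 \left(493519 + 1 \cdot 162\right) = - 454812 \left(493519 + 162\right) = \left(-454812\right) 493681 = -224532042972$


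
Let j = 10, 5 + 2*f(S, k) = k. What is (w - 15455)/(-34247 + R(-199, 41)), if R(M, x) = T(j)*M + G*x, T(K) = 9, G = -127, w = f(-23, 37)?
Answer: 15439/41245 ≈ 0.37432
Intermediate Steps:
f(S, k) = -5/2 + k/2
w = 16 (w = -5/2 + (½)*37 = -5/2 + 37/2 = 16)
R(M, x) = -127*x + 9*M (R(M, x) = 9*M - 127*x = -127*x + 9*M)
(w - 15455)/(-34247 + R(-199, 41)) = (16 - 15455)/(-34247 + (-127*41 + 9*(-199))) = -15439/(-34247 + (-5207 - 1791)) = -15439/(-34247 - 6998) = -15439/(-41245) = -15439*(-1/41245) = 15439/41245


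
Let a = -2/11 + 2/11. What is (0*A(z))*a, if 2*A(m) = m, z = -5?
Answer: 0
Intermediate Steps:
a = 0 (a = -2*1/11 + 2*(1/11) = -2/11 + 2/11 = 0)
A(m) = m/2
(0*A(z))*a = (0*((½)*(-5)))*0 = (0*(-5/2))*0 = 0*0 = 0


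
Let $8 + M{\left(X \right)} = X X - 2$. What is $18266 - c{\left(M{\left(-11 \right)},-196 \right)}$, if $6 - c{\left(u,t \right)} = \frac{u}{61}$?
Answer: $\frac{1113971}{61} \approx 18262.0$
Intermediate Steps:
$M{\left(X \right)} = -10 + X^{2}$ ($M{\left(X \right)} = -8 + \left(X X - 2\right) = -8 + \left(X^{2} - 2\right) = -8 + \left(-2 + X^{2}\right) = -10 + X^{2}$)
$c{\left(u,t \right)} = 6 - \frac{u}{61}$
$18266 - c{\left(M{\left(-11 \right)},-196 \right)} = 18266 - \left(6 - \frac{-10 + \left(-11\right)^{2}}{61}\right) = 18266 - \left(6 - \frac{-10 + 121}{61}\right) = 18266 - \left(6 - \frac{111}{61}\right) = 18266 - \frac{255}{61} = \frac{1113971}{61}$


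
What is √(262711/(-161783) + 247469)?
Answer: 2*√1619286634110507/161783 ≈ 497.46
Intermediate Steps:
√(262711/(-161783) + 247469) = √(262711*(-1/161783) + 247469) = √(-262711/161783 + 247469) = √(40036014516/161783) = 2*√1619286634110507/161783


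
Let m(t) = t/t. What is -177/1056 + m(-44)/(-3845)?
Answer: -227207/1353440 ≈ -0.16787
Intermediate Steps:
m(t) = 1
-177/1056 + m(-44)/(-3845) = -177/1056 + 1/(-3845) = -177*1/1056 + 1*(-1/3845) = -59/352 - 1/3845 = -227207/1353440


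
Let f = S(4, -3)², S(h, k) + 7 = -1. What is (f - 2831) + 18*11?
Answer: -2569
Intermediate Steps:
S(h, k) = -8 (S(h, k) = -7 - 1 = -8)
f = 64 (f = (-8)² = 64)
(f - 2831) + 18*11 = (64 - 2831) + 18*11 = -2767 + 198 = -2569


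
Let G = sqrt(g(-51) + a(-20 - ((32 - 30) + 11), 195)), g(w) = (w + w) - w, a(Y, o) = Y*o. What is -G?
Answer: -I*sqrt(6486) ≈ -80.536*I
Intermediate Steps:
g(w) = w (g(w) = 2*w - w = w)
G = I*sqrt(6486) (G = sqrt(-51 + (-20 - ((32 - 30) + 11))*195) = sqrt(-51 + (-20 - (2 + 11))*195) = sqrt(-51 + (-20 - 1*13)*195) = sqrt(-51 + (-20 - 13)*195) = sqrt(-51 - 33*195) = sqrt(-51 - 6435) = sqrt(-6486) = I*sqrt(6486) ≈ 80.536*I)
-G = -I*sqrt(6486)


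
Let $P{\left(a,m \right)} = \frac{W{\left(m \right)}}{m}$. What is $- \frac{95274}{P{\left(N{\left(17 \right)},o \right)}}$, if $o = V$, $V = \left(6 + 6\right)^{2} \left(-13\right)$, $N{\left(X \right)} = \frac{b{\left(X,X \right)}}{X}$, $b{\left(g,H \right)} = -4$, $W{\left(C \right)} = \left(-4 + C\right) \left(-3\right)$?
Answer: $\frac{221832}{7} \approx 31690.0$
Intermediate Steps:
$W{\left(C \right)} = 12 - 3 C$
$N{\left(X \right)} = - \frac{4}{X}$
$V = -1872$ ($V = 12^{2} \left(-13\right) = 144 \left(-13\right) = -1872$)
$o = -1872$
$P{\left(a,m \right)} = \frac{12 - 3 m}{m}$
$- \frac{95274}{P{\left(N{\left(17 \right)},o \right)}} = - \frac{95274}{-3 + \frac{12}{-1872}} = - \frac{95274}{-3 + 12 \left(- \frac{1}{1872}\right)} = - \frac{95274}{-3 - \frac{1}{156}} = - \frac{95274}{- \frac{469}{156}} = \left(-95274\right) \left(- \frac{156}{469}\right) = \frac{221832}{7}$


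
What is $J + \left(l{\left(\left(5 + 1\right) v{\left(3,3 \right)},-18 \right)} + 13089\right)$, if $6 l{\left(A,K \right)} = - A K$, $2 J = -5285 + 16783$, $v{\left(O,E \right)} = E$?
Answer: $18892$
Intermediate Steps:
$J = 5749$ ($J = \frac{-5285 + 16783}{2} = \frac{1}{2} \cdot 11498 = 5749$)
$l{\left(A,K \right)} = - \frac{A K}{6}$ ($l{\left(A,K \right)} = \frac{\left(-1\right) A K}{6} = - \frac{A K}{6}$)
$J + \left(l{\left(\left(5 + 1\right) v{\left(3,3 \right)},-18 \right)} + 13089\right) = 5749 + \left(\left(- \frac{1}{6}\right) \left(5 + 1\right) 3 \left(-18\right) + 13089\right) = 5749 + \left(\left(- \frac{1}{6}\right) 6 \cdot 3 \left(-18\right) + 13089\right) = 5749 + \left(\left(- \frac{1}{6}\right) 18 \left(-18\right) + 13089\right) = 5749 + \left(54 + 13089\right) = 5749 + 13143 = 18892$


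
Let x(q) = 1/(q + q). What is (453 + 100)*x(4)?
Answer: 553/8 ≈ 69.125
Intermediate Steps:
x(q) = 1/(2*q)
(453 + 100)*x(4) = (453 + 100)*((½)/4) = 553*((½)*(¼)) = 553*(⅛) = 553/8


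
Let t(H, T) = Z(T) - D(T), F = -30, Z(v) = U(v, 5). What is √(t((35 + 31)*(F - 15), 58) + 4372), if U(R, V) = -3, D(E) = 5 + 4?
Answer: 2*√1090 ≈ 66.030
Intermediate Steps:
D(E) = 9
Z(v) = -3
t(H, T) = -12 (t(H, T) = -3 - 1*9 = -3 - 9 = -12)
√(t((35 + 31)*(F - 15), 58) + 4372) = √(-12 + 4372) = √4360 = 2*√1090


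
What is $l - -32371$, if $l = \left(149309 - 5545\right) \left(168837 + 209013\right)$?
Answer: $54321259771$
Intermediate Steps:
$l = 54321227400$ ($l = 143764 \cdot 377850 = 54321227400$)
$l - -32371 = 54321227400 - -32371 = 54321227400 + 32371 = 54321259771$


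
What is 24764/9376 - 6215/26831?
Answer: 151542761/62891864 ≈ 2.4096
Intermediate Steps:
24764/9376 - 6215/26831 = 24764*(1/9376) - 6215*1/26831 = 6191/2344 - 6215/26831 = 151542761/62891864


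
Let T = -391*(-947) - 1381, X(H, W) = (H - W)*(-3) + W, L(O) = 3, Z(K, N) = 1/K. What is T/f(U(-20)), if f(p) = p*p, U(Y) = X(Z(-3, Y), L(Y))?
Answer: 368896/169 ≈ 2182.8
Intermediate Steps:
X(H, W) = -3*H + 4*W (X(H, W) = (-3*H + 3*W) + W = -3*H + 4*W)
U(Y) = 13 (U(Y) = -3/(-3) + 4*3 = -3*(-⅓) + 12 = 1 + 12 = 13)
f(p) = p²
T = 368896 (T = 370277 - 1381 = 368896)
T/f(U(-20)) = 368896/(13²) = 368896/169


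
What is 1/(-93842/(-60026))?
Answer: 30013/46921 ≈ 0.63965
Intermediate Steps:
1/(-93842/(-60026)) = 1/(-93842*(-1/60026)) = 1/(46921/30013) = 30013/46921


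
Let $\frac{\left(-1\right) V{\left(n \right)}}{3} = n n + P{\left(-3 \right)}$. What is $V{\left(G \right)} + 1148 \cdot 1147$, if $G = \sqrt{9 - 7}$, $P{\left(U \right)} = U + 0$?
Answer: $1316759$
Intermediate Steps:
$P{\left(U \right)} = U$
$G = \sqrt{2} \approx 1.4142$
$V{\left(n \right)} = 9 - 3 n^{2}$ ($V{\left(n \right)} = - 3 \left(n n - 3\right) = - 3 \left(n^{2} - 3\right) = - 3 \left(-3 + n^{2}\right) = 9 - 3 n^{2}$)
$V{\left(G \right)} + 1148 \cdot 1147 = \left(9 - 3 \left(\sqrt{2}\right)^{2}\right) + 1148 \cdot 1147 = \left(9 - 6\right) + 1316756 = 3 + 1316756 = 1316759$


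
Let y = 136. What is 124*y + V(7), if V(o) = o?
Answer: 16871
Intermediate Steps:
124*y + V(7) = 124*136 + 7 = 16864 + 7 = 16871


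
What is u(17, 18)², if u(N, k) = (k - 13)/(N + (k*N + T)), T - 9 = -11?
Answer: 25/103041 ≈ 0.00024262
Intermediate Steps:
T = -2 (T = 9 - 11 = -2)
u(N, k) = (-13 + k)/(-2 + N + N*k) (u(N, k) = (k - 13)/(N + (k*N - 2)) = (-13 + k)/(N + (N*k - 2)) = (-13 + k)/(N + (-2 + N*k)) = (-13 + k)/(-2 + N + N*k))
u(17, 18)² = ((-13 + 18)/(-2 + 17 + 17*18))² = (5/(-2 + 17 + 306))² = (5/321)² = 25/103041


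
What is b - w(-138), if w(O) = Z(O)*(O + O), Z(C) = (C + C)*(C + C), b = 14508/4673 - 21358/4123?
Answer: 405075819371254/19266779 ≈ 2.1025e+7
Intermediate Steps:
b = -39989450/19266779 (b = 14508*(1/4673) - 21358*1/4123 = 14508/4673 - 21358/4123 = -39989450/19266779 ≈ -2.0756)
Z(C) = 4*C² (Z(C) = (2*C)*(2*C) = 4*C²)
w(O) = 8*O³ (w(O) = (4*O²)*(O + O) = (4*O²)*(2*O) = 8*O³)
b - w(-138) = -39989450/19266779 - 8*(-138)³ = -39989450/19266779 - 8*(-2628072) = -39989450/19266779 - 1*(-21024576) = -39989450/19266779 + 21024576 = 405075819371254/19266779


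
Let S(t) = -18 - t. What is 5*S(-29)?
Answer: 55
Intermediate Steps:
5*S(-29) = 5*(-18 - 1*(-29)) = 5*(-18 + 29) = 5*11 = 55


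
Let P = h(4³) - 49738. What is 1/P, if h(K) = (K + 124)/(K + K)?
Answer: -32/1591569 ≈ -2.0106e-5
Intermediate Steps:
h(K) = (124 + K)/(2*K) (h(K) = (124 + K)/((2*K)) = (124 + K)*(1/(2*K)) = (124 + K)/(2*K))
P = -1591569/32 (P = (124 + 4³)/(2*(4³)) - 49738 = (½)*(124 + 64)/64 - 49738 = (½)*(1/64)*188 - 49738 = 47/32 - 49738 = -1591569/32 ≈ -49737.)
1/P = 1/(-1591569/32) = -32/1591569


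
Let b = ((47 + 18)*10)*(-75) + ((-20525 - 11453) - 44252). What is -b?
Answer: 124980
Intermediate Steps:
b = -124980 (b = (65*10)*(-75) + (-31978 - 44252) = 650*(-75) - 76230 = -48750 - 76230 = -124980)
-b = -1*(-124980) = 124980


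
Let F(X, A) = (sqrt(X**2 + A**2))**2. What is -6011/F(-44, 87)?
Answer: -6011/9505 ≈ -0.63240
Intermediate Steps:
F(X, A) = A**2 + X**2 (F(X, A) = (sqrt(A**2 + X**2))**2 = A**2 + X**2)
-6011/F(-44, 87) = -6011/(87**2 + (-44)**2) = -6011/(7569 + 1936) = -6011/9505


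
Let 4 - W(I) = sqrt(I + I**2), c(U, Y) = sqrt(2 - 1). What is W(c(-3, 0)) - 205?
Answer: -201 - sqrt(2) ≈ -202.41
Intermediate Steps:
c(U, Y) = 1 (c(U, Y) = sqrt(1) = 1)
W(I) = 4 - sqrt(I + I**2)
W(c(-3, 0)) - 205 = (4 - sqrt(1*(1 + 1))) - 205 = (4 - sqrt(1*2)) - 205 = (4 - sqrt(2)) - 205 = -201 - sqrt(2)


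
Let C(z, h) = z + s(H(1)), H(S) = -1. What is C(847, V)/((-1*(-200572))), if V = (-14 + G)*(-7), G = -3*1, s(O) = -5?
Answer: 421/100286 ≈ 0.0041980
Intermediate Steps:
G = -3
V = 119 (V = (-14 - 3)*(-7) = -17*(-7) = 119)
C(z, h) = -5 + z (C(z, h) = z - 5 = -5 + z)
C(847, V)/((-1*(-200572))) = (-5 + 847)/((-1*(-200572))) = 842/200572 = 842*(1/200572) = 421/100286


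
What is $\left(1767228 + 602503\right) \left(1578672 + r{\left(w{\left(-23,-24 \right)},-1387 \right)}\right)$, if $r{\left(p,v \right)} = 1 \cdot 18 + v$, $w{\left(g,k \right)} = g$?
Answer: $3737783815493$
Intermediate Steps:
$r{\left(p,v \right)} = 18 + v$
$\left(1767228 + 602503\right) \left(1578672 + r{\left(w{\left(-23,-24 \right)},-1387 \right)}\right) = \left(1767228 + 602503\right) \left(1578672 + \left(18 - 1387\right)\right) = 2369731 \left(1578672 - 1369\right) = 2369731 \cdot 1577303 = 3737783815493$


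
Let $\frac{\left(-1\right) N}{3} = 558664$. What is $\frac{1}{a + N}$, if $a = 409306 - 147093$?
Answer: $- \frac{1}{1413779} \approx -7.0732 \cdot 10^{-7}$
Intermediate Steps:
$N = -1675992$ ($N = \left(-3\right) 558664 = -1675992$)
$a = 262213$ ($a = 409306 - 147093 = 262213$)
$\frac{1}{a + N} = \frac{1}{262213 - 1675992} = \frac{1}{-1413779} = - \frac{1}{1413779}$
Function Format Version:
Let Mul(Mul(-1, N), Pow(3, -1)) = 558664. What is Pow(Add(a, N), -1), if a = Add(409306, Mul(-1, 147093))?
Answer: Rational(-1, 1413779) ≈ -7.0732e-7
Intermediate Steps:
N = -1675992 (N = Mul(-3, 558664) = -1675992)
a = 262213 (a = Add(409306, -147093) = 262213)
Pow(Add(a, N), -1) = Pow(Add(262213, -1675992), -1) = Pow(-1413779, -1) = Rational(-1, 1413779)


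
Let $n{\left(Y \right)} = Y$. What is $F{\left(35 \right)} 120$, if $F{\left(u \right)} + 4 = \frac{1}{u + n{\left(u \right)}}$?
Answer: $- \frac{3348}{7} \approx -478.29$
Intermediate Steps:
$F{\left(u \right)} = -4 + \frac{1}{2 u}$ ($F{\left(u \right)} = -4 + \frac{1}{u + u} = -4 + \frac{1}{2 u}$)
$F{\left(35 \right)} 120 = \left(-4 + \frac{1}{2 \cdot 35}\right) 120 = \left(-4 + \frac{1}{2} \cdot \frac{1}{35}\right) 120 = \left(-4 + \frac{1}{70}\right) 120 = \left(- \frac{279}{70}\right) 120 = - \frac{3348}{7}$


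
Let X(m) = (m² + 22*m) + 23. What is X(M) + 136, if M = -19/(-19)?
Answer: 182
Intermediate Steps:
M = 1 (M = -19*(-1/19) = 1)
X(m) = 23 + m² + 22*m
X(M) + 136 = (23 + 1² + 22*1) + 136 = (23 + 1 + 22) + 136 = 46 + 136 = 182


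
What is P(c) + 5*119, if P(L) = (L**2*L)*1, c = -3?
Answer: 568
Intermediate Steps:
P(L) = L**3 (P(L) = L**3*1 = L**3)
P(c) + 5*119 = (-3)**3 + 5*119 = -27 + 595 = 568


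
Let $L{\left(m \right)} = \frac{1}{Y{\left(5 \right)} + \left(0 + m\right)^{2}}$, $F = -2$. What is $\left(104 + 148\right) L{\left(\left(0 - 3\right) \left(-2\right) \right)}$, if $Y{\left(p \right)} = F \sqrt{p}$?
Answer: $\frac{2268}{319} + \frac{126 \sqrt{5}}{319} \approx 7.9929$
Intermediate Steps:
$Y{\left(p \right)} = - 2 \sqrt{p}$
$L{\left(m \right)} = \frac{1}{m^{2} - 2 \sqrt{5}}$ ($L{\left(m \right)} = \frac{1}{- 2 \sqrt{5} + \left(0 + m\right)^{2}} = \frac{1}{- 2 \sqrt{5} + m^{2}} = \frac{1}{m^{2} - 2 \sqrt{5}}$)
$\left(104 + 148\right) L{\left(\left(0 - 3\right) \left(-2\right) \right)} = \frac{104 + 148}{\left(\left(0 - 3\right) \left(-2\right)\right)^{2} - 2 \sqrt{5}} = \frac{252}{\left(\left(-3\right) \left(-2\right)\right)^{2} - 2 \sqrt{5}} = \frac{252}{6^{2} - 2 \sqrt{5}} = \frac{252}{36 - 2 \sqrt{5}}$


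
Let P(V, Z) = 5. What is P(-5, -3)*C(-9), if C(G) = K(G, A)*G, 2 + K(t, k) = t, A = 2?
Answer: 495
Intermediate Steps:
K(t, k) = -2 + t
C(G) = G*(-2 + G) (C(G) = (-2 + G)*G = G*(-2 + G))
P(-5, -3)*C(-9) = 5*(-9*(-2 - 9)) = 5*(-9*(-11)) = 5*99 = 495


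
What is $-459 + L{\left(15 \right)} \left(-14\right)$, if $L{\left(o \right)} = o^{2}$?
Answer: $-3609$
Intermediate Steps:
$-459 + L{\left(15 \right)} \left(-14\right) = -459 + 15^{2} \left(-14\right) = -459 + 225 \left(-14\right) = -459 - 3150 = -3609$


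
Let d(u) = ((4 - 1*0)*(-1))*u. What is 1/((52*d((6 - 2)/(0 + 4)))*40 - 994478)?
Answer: -1/1002798 ≈ -9.9721e-7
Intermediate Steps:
d(u) = -4*u (d(u) = ((4 + 0)*(-1))*u = (4*(-1))*u = -4*u)
1/((52*d((6 - 2)/(0 + 4)))*40 - 994478) = 1/((52*(-4*(6 - 2)/(0 + 4)))*40 - 994478) = 1/((52*(-16/4))*40 - 994478) = 1/((52*(-4*1))*40 - 994478) = 1/((52*(-4))*40 - 994478) = 1/(-208*40 - 994478) = 1/(-8320 - 994478) = 1/(-1002798) = -1/1002798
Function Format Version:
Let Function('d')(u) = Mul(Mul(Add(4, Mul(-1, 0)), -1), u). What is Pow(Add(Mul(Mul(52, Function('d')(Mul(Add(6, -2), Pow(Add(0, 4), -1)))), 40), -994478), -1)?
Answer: Rational(-1, 1002798) ≈ -9.9721e-7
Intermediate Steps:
Function('d')(u) = Mul(-4, u) (Function('d')(u) = Mul(Mul(Add(4, 0), -1), u) = Mul(Mul(4, -1), u) = Mul(-4, u))
Pow(Add(Mul(Mul(52, Function('d')(Mul(Add(6, -2), Pow(Add(0, 4), -1)))), 40), -994478), -1) = Pow(Add(Mul(Mul(52, Mul(-4, Mul(Add(6, -2), Pow(Add(0, 4), -1)))), 40), -994478), -1) = Pow(Add(Mul(Mul(52, Mul(-4, Mul(4, Pow(4, -1)))), 40), -994478), -1) = Pow(Add(Mul(Mul(52, Mul(-4, Mul(4, Rational(1, 4)))), 40), -994478), -1) = Pow(Add(Mul(Mul(52, Mul(-4, 1)), 40), -994478), -1) = Pow(Add(Mul(Mul(52, -4), 40), -994478), -1) = Pow(Add(Mul(-208, 40), -994478), -1) = Pow(Add(-8320, -994478), -1) = Pow(-1002798, -1) = Rational(-1, 1002798)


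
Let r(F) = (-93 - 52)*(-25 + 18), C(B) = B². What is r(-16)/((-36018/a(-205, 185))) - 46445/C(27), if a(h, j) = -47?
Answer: -2092055/33534 ≈ -62.386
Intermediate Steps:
r(F) = 1015 (r(F) = -145*(-7) = 1015)
r(-16)/((-36018/a(-205, 185))) - 46445/C(27) = 1015/((-36018/(-47))) - 46445/(27²) = 1015/((-36018*(-1/47))) - 46445/729 = 1015/(36018/47) - 46445*1/729 = 1015*(47/36018) - 46445/729 = 1645/1242 - 46445/729 = -2092055/33534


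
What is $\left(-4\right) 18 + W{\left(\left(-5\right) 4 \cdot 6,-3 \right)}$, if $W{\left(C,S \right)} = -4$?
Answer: $-76$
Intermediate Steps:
$\left(-4\right) 18 + W{\left(\left(-5\right) 4 \cdot 6,-3 \right)} = \left(-4\right) 18 - 4 = -72 - 4 = -76$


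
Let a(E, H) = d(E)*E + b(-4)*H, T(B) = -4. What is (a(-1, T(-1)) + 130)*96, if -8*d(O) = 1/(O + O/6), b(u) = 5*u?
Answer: 141048/7 ≈ 20150.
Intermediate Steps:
d(O) = -3/(28*O) (d(O) = -1/(8*(O + O/6)) = -6/(7*O)/8 = -3/(28*O))
a(E, H) = -3/28 - 20*H (a(E, H) = (-3/(28*E))*E + (5*(-4))*H = -3/28 - 20*H)
(a(-1, T(-1)) + 130)*96 = ((-3/28 - 20*(-4)) + 130)*96 = ((-3/28 + 80) + 130)*96 = (2237/28 + 130)*96 = (5877/28)*96 = 141048/7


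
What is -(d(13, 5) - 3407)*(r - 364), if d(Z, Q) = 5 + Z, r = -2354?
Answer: -9211302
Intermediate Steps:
-(d(13, 5) - 3407)*(r - 364) = -((5 + 13) - 3407)*(-2354 - 364) = -(18 - 3407)*(-2718) = -(-3389)*(-2718) = -1*9211302 = -9211302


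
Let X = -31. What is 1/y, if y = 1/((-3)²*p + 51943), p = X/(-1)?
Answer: 52222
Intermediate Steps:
p = 31 (p = -31/(-1) = -31*(-1) = 31)
y = 1/52222 (y = 1/((-3)²*31 + 51943) = 1/(9*31 + 51943) = 1/(279 + 51943) = 1/52222 ≈ 1.9149e-5)
1/y = 1/(1/52222) = 52222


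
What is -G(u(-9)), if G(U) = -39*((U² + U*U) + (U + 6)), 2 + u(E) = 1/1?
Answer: 273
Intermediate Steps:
u(E) = -1 (u(E) = -2 + 1/1 = -2 + 1 = -1)
G(U) = -234 - 78*U² - 39*U (G(U) = -39*((U² + U²) + (6 + U)) = -39*(2*U² + (6 + U)) = -39*(6 + U + 2*U²) = -234 - 78*U² - 39*U)
-G(u(-9)) = -(-234 - 78*(-1)² - 39*(-1)) = -(-234 - 78*1 + 39) = -(-234 - 78 + 39) = -1*(-273) = 273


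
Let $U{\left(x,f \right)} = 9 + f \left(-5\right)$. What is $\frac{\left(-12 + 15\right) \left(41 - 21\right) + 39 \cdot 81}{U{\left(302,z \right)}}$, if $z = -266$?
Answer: $\frac{3219}{1339} \approx 2.404$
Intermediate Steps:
$U{\left(x,f \right)} = 9 - 5 f$
$\frac{\left(-12 + 15\right) \left(41 - 21\right) + 39 \cdot 81}{U{\left(302,z \right)}} = \frac{\left(-12 + 15\right) \left(41 - 21\right) + 39 \cdot 81}{9 - -1330} = \frac{3 \cdot 20 + 3159}{9 + 1330} = \frac{60 + 3159}{1339} = 3219 \cdot \frac{1}{1339} = \frac{3219}{1339}$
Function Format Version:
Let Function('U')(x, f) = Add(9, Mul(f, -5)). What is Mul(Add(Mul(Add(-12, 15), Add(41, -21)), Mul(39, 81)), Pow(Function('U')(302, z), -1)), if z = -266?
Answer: Rational(3219, 1339) ≈ 2.4040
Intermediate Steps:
Function('U')(x, f) = Add(9, Mul(-5, f))
Mul(Add(Mul(Add(-12, 15), Add(41, -21)), Mul(39, 81)), Pow(Function('U')(302, z), -1)) = Mul(Add(Mul(Add(-12, 15), Add(41, -21)), Mul(39, 81)), Pow(Add(9, Mul(-5, -266)), -1)) = Mul(Add(Mul(3, 20), 3159), Pow(Add(9, 1330), -1)) = Mul(Add(60, 3159), Pow(1339, -1)) = Mul(3219, Rational(1, 1339)) = Rational(3219, 1339)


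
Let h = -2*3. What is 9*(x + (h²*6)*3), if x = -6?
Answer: 5778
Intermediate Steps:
h = -6
9*(x + (h²*6)*3) = 9*(-6 + ((-6)²*6)*3) = 9*(-6 + (36*6)*3) = 9*(-6 + 216*3) = 9*(-6 + 648) = 9*642 = 5778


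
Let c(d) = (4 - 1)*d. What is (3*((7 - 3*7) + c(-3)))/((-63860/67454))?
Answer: 2327163/31930 ≈ 72.883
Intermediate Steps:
c(d) = 3*d
(3*((7 - 3*7) + c(-3)))/((-63860/67454)) = (3*((7 - 3*7) + 3*(-3)))/((-63860/67454)) = (3*((7 - 21) - 9))/((-63860*1/67454)) = (3*(-14 - 9))/(-31930/33727) = (3*(-23))*(-33727/31930) = -69*(-33727/31930) = 2327163/31930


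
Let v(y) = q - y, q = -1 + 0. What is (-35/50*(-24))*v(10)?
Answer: -924/5 ≈ -184.80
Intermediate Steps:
q = -1
v(y) = -1 - y
(-35/50*(-24))*v(10) = (-35/50*(-24))*(-1 - 1*10) = (-35*1/50*(-24))*(-1 - 10) = -7/10*(-24)*(-11) = (84/5)*(-11) = -924/5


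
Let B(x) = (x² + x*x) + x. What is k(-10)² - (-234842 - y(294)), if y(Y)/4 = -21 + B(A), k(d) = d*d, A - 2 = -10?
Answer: 245238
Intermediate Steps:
A = -8 (A = 2 - 10 = -8)
B(x) = x + 2*x² (B(x) = (x² + x²) + x = 2*x² + x = x + 2*x²)
k(d) = d²
y(Y) = 396 (y(Y) = 4*(-21 - 8*(1 + 2*(-8))) = 4*(-21 - 8*(1 - 16)) = 4*(-21 - 8*(-15)) = 4*(-21 + 120) = 4*99 = 396)
k(-10)² - (-234842 - y(294)) = ((-10)²)² - (-234842 - 1*396) = 100² - (-234842 - 396) = 10000 - 1*(-235238) = 10000 + 235238 = 245238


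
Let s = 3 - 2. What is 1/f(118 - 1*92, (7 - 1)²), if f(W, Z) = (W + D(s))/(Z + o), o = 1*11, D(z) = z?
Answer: 47/27 ≈ 1.7407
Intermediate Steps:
s = 1
o = 11
f(W, Z) = (1 + W)/(11 + Z) (f(W, Z) = (W + 1)/(Z + 11) = (1 + W)/(11 + Z))
1/f(118 - 1*92, (7 - 1)²) = 1/((1 + (118 - 1*92))/(11 + (7 - 1)²)) = 1/((1 + (118 - 92))/(11 + 6²)) = 1/((1 + 26)/(11 + 36)) = 1/(27/47) = 47/27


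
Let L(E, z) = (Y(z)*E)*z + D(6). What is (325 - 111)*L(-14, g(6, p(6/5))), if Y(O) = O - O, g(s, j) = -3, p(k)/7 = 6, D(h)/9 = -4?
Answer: -7704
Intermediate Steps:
D(h) = -36 (D(h) = 9*(-4) = -36)
p(k) = 42 (p(k) = 7*6 = 42)
Y(O) = 0
L(E, z) = -36 (L(E, z) = (0*E)*z - 36 = 0*z - 36 = 0 - 36 = -36)
(325 - 111)*L(-14, g(6, p(6/5))) = (325 - 111)*(-36) = 214*(-36) = -7704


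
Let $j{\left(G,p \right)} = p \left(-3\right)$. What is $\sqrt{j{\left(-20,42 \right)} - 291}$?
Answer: $i \sqrt{417} \approx 20.421 i$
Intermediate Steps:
$j{\left(G,p \right)} = - 3 p$
$\sqrt{j{\left(-20,42 \right)} - 291} = \sqrt{\left(-3\right) 42 - 291} = \sqrt{-126 - 291} = \sqrt{-417} = i \sqrt{417}$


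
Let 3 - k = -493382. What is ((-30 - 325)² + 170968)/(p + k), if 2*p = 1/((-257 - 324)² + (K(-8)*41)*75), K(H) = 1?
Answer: 202333015096/336129385721 ≈ 0.60195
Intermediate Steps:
k = 493385 (k = 3 - 1*(-493382) = 3 + 493382 = 493385)
p = 1/681272 (p = 1/(2*((-257 - 324)² + (1*41)*75)) = 1/(2*((-581)² + 41*75)) = 1/(2*(337561 + 3075)) = (½)/340636 = (½)*(1/340636) = 1/681272 ≈ 1.4678e-6)
((-30 - 325)² + 170968)/(p + k) = ((-30 - 325)² + 170968)/(1/681272 + 493385) = ((-355)² + 170968)/(336129385721/681272) = (126025 + 170968)*(681272/336129385721) = 296993*(681272/336129385721) = 202333015096/336129385721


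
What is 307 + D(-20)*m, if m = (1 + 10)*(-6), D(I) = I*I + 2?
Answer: -26225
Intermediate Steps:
D(I) = 2 + I**2 (D(I) = I**2 + 2 = 2 + I**2)
m = -66 (m = 11*(-6) = -66)
307 + D(-20)*m = 307 + (2 + (-20)**2)*(-66) = 307 + (2 + 400)*(-66) = 307 + 402*(-66) = 307 - 26532 = -26225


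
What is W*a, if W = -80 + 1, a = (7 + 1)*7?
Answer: -4424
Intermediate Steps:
a = 56 (a = 8*7 = 56)
W = -79
W*a = -79*56 = -4424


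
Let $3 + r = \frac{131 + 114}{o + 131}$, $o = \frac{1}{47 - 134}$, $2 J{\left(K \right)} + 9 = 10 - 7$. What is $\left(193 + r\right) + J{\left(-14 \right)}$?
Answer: $\frac{307481}{1628} \approx 188.87$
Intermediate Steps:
$J{\left(K \right)} = -3$ ($J{\left(K \right)} = - \frac{9}{2} + \frac{10 - 7}{2} = - \frac{9}{2} + \frac{1}{2} \cdot 3 = - \frac{9}{2} + \frac{3}{2} = -3$)
$o = - \frac{1}{87}$ ($o = \frac{1}{-87} = - \frac{1}{87} \approx -0.011494$)
$r = - \frac{1839}{1628}$ ($r = -3 + \frac{131 + 114}{- \frac{1}{87} + 131} = -3 + \frac{245}{\frac{11396}{87}} = -3 + 245 \cdot \frac{87}{11396} = -3 + \frac{3045}{1628} = - \frac{1839}{1628} \approx -1.1296$)
$\left(193 + r\right) + J{\left(-14 \right)} = \left(193 - \frac{1839}{1628}\right) - 3 = \frac{312365}{1628} - 3 = \frac{307481}{1628}$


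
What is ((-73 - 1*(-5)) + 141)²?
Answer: 5329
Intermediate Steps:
((-73 - 1*(-5)) + 141)² = ((-73 + 5) + 141)² = (-68 + 141)² = 73² = 5329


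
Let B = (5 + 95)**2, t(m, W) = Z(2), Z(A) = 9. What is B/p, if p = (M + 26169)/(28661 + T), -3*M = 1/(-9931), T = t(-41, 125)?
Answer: 4270826550000/389826509 ≈ 10956.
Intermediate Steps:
t(m, W) = 9
T = 9
B = 10000 (B = 100**2 = 10000)
M = 1/29793 (M = -1/3/(-9931) = -1/3*(-1/9931) = 1/29793 ≈ 3.3565e-5)
p = 389826509/427082655 (p = (1/29793 + 26169)/(28661 + 9) = (779653018/29793)/28670 = (779653018/29793)*(1/28670) = 389826509/427082655 ≈ 0.91277)
B/p = 10000/(389826509/427082655) = 10000*(427082655/389826509) = 4270826550000/389826509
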